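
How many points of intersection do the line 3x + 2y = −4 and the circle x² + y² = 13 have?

Substituting the line into the circle gives 13x² + 24x − 36 = 0.
Discriminant = (24)² − 4·13·(−36) = 2448 > 0.
Two real roots: the line is a secant.

2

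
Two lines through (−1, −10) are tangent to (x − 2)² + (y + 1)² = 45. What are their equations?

x − 2y = 19 and 2x + y = −12

Let a tangent through (−1, −10) have slope m. Its distance from (2, −1) must equal 3√5:
(3m − (9))² = 45(m² + 1)
2m² + 3m − 2 = 0, so m = 1/2 or m = −2.
With m = 1/2: x − 2y = 19. With m = −2: 2x + y = −12.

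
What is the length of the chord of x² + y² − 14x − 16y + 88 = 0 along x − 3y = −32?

√10

From the line, y = (32 + x)/3. Substituting:
10x² − 110x + 280 = 0  ⟹  x² − 11x + 28 = 0
x = 7 or x = 4, giving (7, 13) and (4, 12).
|(7, 13) − (4, 12)| = √((3)² + (1)²) = √10.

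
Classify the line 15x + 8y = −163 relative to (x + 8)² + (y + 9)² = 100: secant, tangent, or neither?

d² = (15·(−8) + 8·(−9) − (−163))²/289 = 841/289; r² = 100.
Since d² < r², the line cuts the circle twice.

secant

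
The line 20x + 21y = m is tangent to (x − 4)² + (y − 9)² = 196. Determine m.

m = −137 or m = 675

Tangency holds when the distance from the centre (4, 9) to the line equals the radius 14:
|20·4 + 21·9 − m| / √841 = 14
|m − (269)| = 14·29, so m = 675 or m = −137.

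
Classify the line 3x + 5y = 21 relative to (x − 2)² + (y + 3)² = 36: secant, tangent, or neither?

Substituting the line into the circle gives 34x² − 316x + 496 = 0.
Discriminant = (−316)² − 4·34·(496) = 32400 > 0.
Two real roots: the line is a secant.

secant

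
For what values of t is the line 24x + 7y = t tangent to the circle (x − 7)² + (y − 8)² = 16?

t = 124 or t = 324

For a tangent, require d(centre, line) = r = 4.
|24·7 + 7·8 − t| / √625 = 4
|t − (224)| = 4·25, so t = 324 or t = 124.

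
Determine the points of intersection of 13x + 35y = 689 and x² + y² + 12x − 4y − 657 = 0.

(−17, 26) and (18, 13)

From the line, y = (689 − 13x)/35. Substituting:
1394x² − 1394x − 426564 = 0  ⟹  x² − x − 306 = 0
x = 18 or x = −17, giving (18, 13) and (−17, 26).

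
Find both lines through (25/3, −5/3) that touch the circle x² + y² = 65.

8x + y = 65 and 7x − 4y = 65

Write the tangent as mx − y + (−5/3 − m·(25/3)) = 0 and set its distance from the centre to √65:
[m·(−25/3) − (5/3)]² = 65(m² + 1)
4m² + 25m − 56 = 0, so m = −8 or m = 7/4.
Through (25/3, −5/3) these give 8x + y = 65 and 7x − 4y = 65.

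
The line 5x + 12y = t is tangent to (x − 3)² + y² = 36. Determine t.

For a tangent, require d(centre, line) = r = 6.
|5·3 + 12·0 − t| / √169 = 6
|t − (15)| = 6·13, so t = 93 or t = −63.

t = −63 or t = 93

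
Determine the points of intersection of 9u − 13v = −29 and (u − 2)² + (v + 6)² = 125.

From the line, v = (29 + 9u)/13. Substituting:
250u² + 1250u − 9000 = 0  ⟹  u² + 5u − 36 = 0
u = 4 or u = −9, giving (4, 5) and (−9, −4).

(−9, −4) and (4, 5)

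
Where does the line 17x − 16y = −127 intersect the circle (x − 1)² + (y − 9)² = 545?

(−15, −8) and (17, 26)

From the line, y = (127 + 17x)/16. Substituting:
545x² − 1090x − 138975 = 0  ⟹  x² − 2x − 255 = 0
x = 17 or x = −15, giving (17, 26) and (−15, −8).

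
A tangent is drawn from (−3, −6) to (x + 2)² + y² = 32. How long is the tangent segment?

Centre (−2, 0), r² = 32. |PO|² = (−1)² + (−6)² = 37.
By the tangent–radius right angle, tangent length = √(|PO|² − r²) = √5.

√5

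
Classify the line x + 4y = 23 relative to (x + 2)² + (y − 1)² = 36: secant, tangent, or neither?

Substituting the line into the circle gives 17x² + 26x − 151 = 0.
Discriminant = (26)² − 4·17·(−151) = 10944 > 0.
Two real roots: the line is a secant.

secant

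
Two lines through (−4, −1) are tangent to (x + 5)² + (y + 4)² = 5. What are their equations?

2x + y = −9 and x − 2y = −2

Let a tangent through (−4, −1) have slope m. Its distance from (−5, −4) must equal √5:
(−1m − (−3))² = 5(m² + 1)
2m² + 3m − 2 = 0, so m = −2 or m = 1/2.
Through (−4, −1) these give 2x + y = −9 and x − 2y = −2.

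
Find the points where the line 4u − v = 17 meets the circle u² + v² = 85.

(2, −9) and (6, 7)

Express v = 4u − 17 and substitute into the circle:
17u² − 136u + 204 = 0  ⟹  u² − 8u + 12 = 0
u = 6 or u = 2, giving (6, 7) and (2, −9).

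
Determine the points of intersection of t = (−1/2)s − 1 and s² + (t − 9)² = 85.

(−6, 2) and (−2, 0)

Express t = (−2 − s)/2 and substitute into the circle:
5s² + 40s + 60 = 0  ⟹  s² + 8s + 12 = 0
s = −2 or s = −6, giving (−2, 0) and (−6, 2).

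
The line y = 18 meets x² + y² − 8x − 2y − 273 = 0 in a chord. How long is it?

2

From the line, y = 18. Substituting:
x² − 8x + 15 = 0
x = 5 or x = 3, giving (5, 18) and (3, 18).
Chord length = distance between (5, 18) and (3, 18) = √4 = 2.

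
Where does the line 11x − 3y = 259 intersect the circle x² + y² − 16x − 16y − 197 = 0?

Express y = (−259 + 11x)/3 and substitute into the circle:
130x² − 6370x + 77740 = 0  ⟹  x² − 49x + 598 = 0
x = 26 or x = 23, giving (26, 9) and (23, −2).

(23, −2) and (26, 9)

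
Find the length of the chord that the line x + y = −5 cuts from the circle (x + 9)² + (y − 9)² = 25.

Express y = −x − 5 and substitute into the circle:
2x² + 46x + 252 = 0  ⟹  x² + 23x + 126 = 0
x = −9 or x = −14, giving (−9, 4) and (−14, 9).
Chord length = distance between (−9, 4) and (−14, 9) = √50 = 5√2.

5√2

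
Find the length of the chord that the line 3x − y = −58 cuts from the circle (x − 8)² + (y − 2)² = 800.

The distance from (8, 2) to the line is 80/√10, and r² = 800.
Half the chord is √(r² − d²) = √(160), so the full chord is 8√10.

8√10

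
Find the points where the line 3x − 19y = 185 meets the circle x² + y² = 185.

(−8, −11) and (11, −8)

Express y = (−185 + 3x)/19 and substitute into the circle:
370x² − 1110x − 32560 = 0  ⟹  x² − 3x − 88 = 0
x = 11 or x = −8, giving (11, −8) and (−8, −11).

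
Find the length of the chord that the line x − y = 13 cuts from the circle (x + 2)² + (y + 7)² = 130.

14√2

Substitute y = x − 13:
2x² − 8x − 90 = 0  ⟹  x² − 4x − 45 = 0
x = 9 or x = −5, giving (9, −4) and (−5, −18).
|(9, −4) − (−5, −18)| = √((14)² + (14)²) = 14√2.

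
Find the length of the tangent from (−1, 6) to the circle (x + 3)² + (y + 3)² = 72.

With centre O = (−3, −3), |OP|² = 85 and r² = 72.
Power of the point: PT² = |PO|² − r² = 13, so PT = √13.

√13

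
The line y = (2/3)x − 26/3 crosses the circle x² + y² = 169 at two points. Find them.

(−5, −12) and (13, 0)

Express y = (−26 + 2x)/3 and substitute into the circle:
13x² − 104x − 845 = 0  ⟹  x² − 8x − 65 = 0
x = 13 or x = −5, giving (13, 0) and (−5, −12).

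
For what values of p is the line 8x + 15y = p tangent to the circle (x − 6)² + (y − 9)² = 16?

p = 115 or p = 251

The line touches the circle iff its distance from (6, 9) is 4:
|8·6 + 15·9 − p| / √289 = 4
|p − (183)| = 4·17, so p = 251 or p = 115.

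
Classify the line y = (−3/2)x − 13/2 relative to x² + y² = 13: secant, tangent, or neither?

tangent

d² = (3·0 + 2·0 − (−13))²/13 = 13; r² = 13.
Since d² = r², the line is tangent.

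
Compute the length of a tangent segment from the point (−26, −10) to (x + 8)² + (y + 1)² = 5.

20

Centre (−8, −1), r² = 5. |PO|² = (−18)² + (−9)² = 405.
By the tangent–radius right angle, tangent length = √(|PO|² − r²) = √400 = 20.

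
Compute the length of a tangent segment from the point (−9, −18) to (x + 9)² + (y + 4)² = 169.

The centre is (−9, −4) and r = 13. The square of the distance from P to the centre is 0 + 196 = 196.
Power of the point: PT² = |PO|² − r² = 27, so PT = 3√3.

3√3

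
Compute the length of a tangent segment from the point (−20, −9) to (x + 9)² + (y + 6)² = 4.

3√14

The centre is (−9, −6) and r = 2. The square of the distance from P to the centre is 121 + 9 = 130.
Power of the point: PT² = |PO|² − r² = 126, so PT = 3√14.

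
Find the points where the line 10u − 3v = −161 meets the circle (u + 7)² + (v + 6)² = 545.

Express v = (161 + 10u)/3 and substitute into the circle:
109u² + 3706u + 27577 = 0  ⟹  u² + 34u + 253 = 0
u = −11 or u = −23, giving (−11, 17) and (−23, −23).

(−23, −23) and (−11, 17)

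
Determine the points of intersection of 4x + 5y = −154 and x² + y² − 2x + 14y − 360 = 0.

Substitute y = (−154 − 4x)/5:
41x² + 902x + 3936 = 0  ⟹  x² + 22x + 96 = 0
x = −6 or x = −16, giving (−6, −26) and (−16, −18).

(−16, −18) and (−6, −26)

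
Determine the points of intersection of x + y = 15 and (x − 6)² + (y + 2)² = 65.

(10, 5) and (13, 2)

From the line, y = −x + 15. Substituting:
2x² − 46x + 260 = 0  ⟹  x² − 23x + 130 = 0
x = 13 or x = 10, giving (13, 2) and (10, 5).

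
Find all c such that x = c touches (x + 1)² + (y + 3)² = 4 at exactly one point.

c = −3 or c = 1

Tangency holds when the distance from the centre (−1, −3) to the line equals the radius 2:
|1·(−1) + 0·(−3) − c| / √1 = 2
|c − (−1)| = 2, so c = 1 or c = −3.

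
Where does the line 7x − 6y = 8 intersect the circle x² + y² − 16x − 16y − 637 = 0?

From the line, y = (−8 + 7x)/6. Substituting:
85x² − 1360x − 22100 = 0  ⟹  x² − 16x − 260 = 0
x = 26 or x = −10, giving (26, 29) and (−10, −13).

(−10, −13) and (26, 29)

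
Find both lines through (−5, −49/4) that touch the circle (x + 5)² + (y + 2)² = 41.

A line y − (−49/4) = m(x − (−5)) is tangent when its distance from (−5, −2) is √41:
[m·(0) − (41/4)]² = 41(m² + 1)
16m² − 25 = 0, so m = 5/4 or m = −5/4.
With m = 5/4: 5x − 4y = 24. With m = −5/4: 5x + 4y = −74.

5x − 4y = 24 and 5x + 4y = −74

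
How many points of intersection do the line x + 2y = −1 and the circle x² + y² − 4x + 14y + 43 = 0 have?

0

d² = (1·2 + 2·(−7) − (−1))²/5 = 121/5; r² = 10.
Since d² > r², the line lies outside the circle.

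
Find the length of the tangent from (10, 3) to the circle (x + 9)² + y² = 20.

With centre O = (−9, 0), |OP|² = 370 and r² = 20.
By the tangent–radius right angle, tangent length = √(|PO|² − r²) = √350 = 5√14.

5√14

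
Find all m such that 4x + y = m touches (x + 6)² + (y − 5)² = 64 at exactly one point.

m = −19 ± 8√17

Tangency holds when the distance from the centre (−6, 5) to the line equals the radius 8:
|4·(−6) + 1·5 − m| / √17 = 8
|m − (−19)| = 8√17.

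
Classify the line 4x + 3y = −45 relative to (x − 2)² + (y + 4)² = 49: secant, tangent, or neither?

Centre (2, −4), r² = 49. Distance² from centre to line = (41)²/25 = 1681/25.
Since d² > r², the line lies outside the circle.

neither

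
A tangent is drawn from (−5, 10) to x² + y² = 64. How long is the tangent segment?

√61

The centre is (0, 0) and r = 8. The square of the distance from P to the centre is 25 + 100 = 125.
By the tangent–radius right angle, tangent length = √(|PO|² − r²) = √61.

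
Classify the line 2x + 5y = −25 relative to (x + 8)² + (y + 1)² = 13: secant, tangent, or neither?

Substituting the line into the circle gives 29x² + 480x + 1675 = 0.
Discriminant = (480)² − 4·29·(1675) = 36100 > 0.
Two real roots: the line is a secant.

secant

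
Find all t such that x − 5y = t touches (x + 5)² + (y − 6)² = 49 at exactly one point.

t = −35 ± 7√26

Tangency holds when the distance from the centre (−5, 6) to the line equals the radius 7:
|1·(−5) − 5·6 − t| / √26 = 7
|t − (−35)| = 7√26.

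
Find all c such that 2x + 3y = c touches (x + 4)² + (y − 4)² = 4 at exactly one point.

c = 4 ± 2√13

The line touches the circle iff its distance from (−4, 4) is 2:
|2·(−4) + 3·4 − c| / √13 = 2
|c − (4)| = 2√13.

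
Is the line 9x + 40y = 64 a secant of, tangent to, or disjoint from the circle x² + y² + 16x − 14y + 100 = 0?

Centre (−8, 7), r² = 13. Distance² from centre to line = (144)²/1681 = 20736/1681.
Since d² < r², the line cuts the circle twice.

secant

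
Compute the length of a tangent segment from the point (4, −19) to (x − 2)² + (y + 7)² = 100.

4√3

The centre is (2, −7) and r = 10. The square of the distance from P to the centre is 4 + 144 = 148.
Power of the point: PT² = |PO|² − r² = 48, so PT = 4√3.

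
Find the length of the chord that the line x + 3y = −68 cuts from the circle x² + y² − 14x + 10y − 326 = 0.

Express y = (−68 − x)/3 and substitute into the circle:
10x² − 20x − 350 = 0  ⟹  x² − 2x − 35 = 0
x = 7 or x = −5, giving (7, −25) and (−5, −21).
Chord length = distance between (7, −25) and (−5, −21) = √160 = 4√10.

4√10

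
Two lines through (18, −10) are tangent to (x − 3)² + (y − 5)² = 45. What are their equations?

x + 2y = −2 and 2x + y = 26

Let a tangent through (18, −10) have slope m. Its distance from (3, 5) must equal 3√5:
(−15m − (15))² = 45(m² + 1)
2m² + 5m + 2 = 0, so m = −1/2 or m = −2.
Through (18, −10) these give x + 2y = −2 and 2x + y = 26.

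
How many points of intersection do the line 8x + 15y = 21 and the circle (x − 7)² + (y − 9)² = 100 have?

Substituting the line into the circle gives 289x² − 1326x + 1521 = 0.
Δ = 1758276 − 1758276 = 0.
A repeated root: the line is tangent.

1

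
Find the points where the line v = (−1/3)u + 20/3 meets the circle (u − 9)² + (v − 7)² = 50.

Express v = (20 − u)/3 and substitute into the circle:
10u² − 160u + 280 = 0  ⟹  u² − 16u + 28 = 0
u = 14 or u = 2, giving (14, 2) and (2, 6).

(2, 6) and (14, 2)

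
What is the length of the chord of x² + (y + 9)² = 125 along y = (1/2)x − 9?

10√5

The distance from (0, −9) to the line is 0/√5, and r² = 125.
Half the chord is √(r² − d²) = √(125), so the full chord is 10√5.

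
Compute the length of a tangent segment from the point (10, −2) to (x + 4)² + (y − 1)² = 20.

With centre O = (−4, 1), |OP|² = 205 and r² = 20.
By the tangent–radius right angle, tangent length = √(|PO|² − r²) = √185.

√185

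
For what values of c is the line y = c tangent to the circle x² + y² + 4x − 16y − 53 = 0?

For a tangent, require d(centre, line) = r = 11.
|0·(−2) + 1·8 − c| / √1 = 11
|c − (8)| = 11, so c = 19 or c = −3.

c = −3 or c = 19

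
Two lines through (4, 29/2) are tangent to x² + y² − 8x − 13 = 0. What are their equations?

Let a tangent through (4, 29/2) have slope m. Its distance from (4, 0) must equal √29:
[m·(0) − (−29/2)]² = 29(m² + 1)
4m² − 25 = 0, so m = 5/2 or m = −5/2.
With m = 5/2: 5x − 2y = −9. With m = −5/2: 5x + 2y = 49.

5x − 2y = −9 and 5x + 2y = 49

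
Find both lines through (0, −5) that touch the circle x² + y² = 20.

A line y − (−5) = m(x − (0)) is tangent when its distance from (0, 0) is 2√5:
[m·(0) − (5)]² = 20(m² + 1)
4m² − 1 = 0, so m = 1/2 or m = −1/2.
Through (0, −5) these give x − 2y = 10 and x + 2y = −10.

x − 2y = 10 and x + 2y = −10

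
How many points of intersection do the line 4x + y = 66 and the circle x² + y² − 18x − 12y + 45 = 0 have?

d² = (4·9 + 1·6 − (66))²/17 = 576/17; r² = 72.
Since d² < r², the line cuts the circle twice.

2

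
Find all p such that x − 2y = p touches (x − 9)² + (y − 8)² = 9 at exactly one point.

p = −7 ± 3√5

Tangency holds when the distance from the centre (9, 8) to the line equals the radius 3:
|1·9 − 2·8 − p| / √5 = 3
|p − (−7)| = 3√5.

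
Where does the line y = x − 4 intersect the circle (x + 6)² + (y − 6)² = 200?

(−4, −8) and (8, 4)

Express y = x − 4 and substitute into the circle:
2x² − 8x − 64 = 0  ⟹  x² − 4x − 32 = 0
x = 8 or x = −4, giving (8, 4) and (−4, −8).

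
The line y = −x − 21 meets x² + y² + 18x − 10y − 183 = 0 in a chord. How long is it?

Substitute y = −x − 21:
2x² + 70x + 468 = 0  ⟹  x² + 35x + 234 = 0
x = −9 or x = −26, giving (−9, −12) and (−26, 5).
|(−9, −12) − (−26, 5)| = √((17)² + (−17)²) = 17√2.

17√2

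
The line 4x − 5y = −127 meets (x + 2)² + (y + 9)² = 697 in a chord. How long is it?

Centre (−2, −9), r² = 697. Perpendicular distance d from centre to line = |164| / √41 = 164/√41.
Chord = 2√(r² − d²) = 2·√(41) = 2√41.

2√41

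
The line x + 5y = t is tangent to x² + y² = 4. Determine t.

t = ±2√26

Tangency holds when the distance from the centre (0, 0) to the line equals the radius 2:
|1·0 + 5·0 − t| / √26 = 2
|t| = 2√26.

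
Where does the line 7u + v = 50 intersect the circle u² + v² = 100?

(6, 8) and (8, −6)

From the line, v = −7u + 50. Substituting:
50u² − 700u + 2400 = 0  ⟹  u² − 14u + 48 = 0
u = 8 or u = 6, giving (8, −6) and (6, 8).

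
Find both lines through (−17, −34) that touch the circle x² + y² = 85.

A line y − (−34) = m(x − (−17)) is tangent when its distance from (0, 0) is √85:
[m·(17) − (34)]² = 85(m² + 1)
12m² − 68m + 63 = 0, so m = 9/2 or m = 7/6.
With m = 9/2: 9x − 2y = −85. With m = 7/6: 7x − 6y = 85.

9x − 2y = −85 and 7x − 6y = 85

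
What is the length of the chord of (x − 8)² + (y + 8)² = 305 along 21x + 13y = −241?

The distance from (8, −8) to the line is 305/√610, and r² = 305.
Half the chord is √(r² − d²) = √(305/2), so the full chord is √610.

√610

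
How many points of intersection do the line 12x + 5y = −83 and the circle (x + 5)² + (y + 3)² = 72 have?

2

d² = (12·(−5) + 5·(−3) − (−83))²/169 = 64/169; r² = 72.
Since d² < r², the line cuts the circle twice.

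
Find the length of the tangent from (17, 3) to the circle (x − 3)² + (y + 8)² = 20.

The centre is (3, −8) and r = 2√5. The square of the distance from P to the centre is 196 + 121 = 317.
By the tangent–radius right angle, tangent length = √(|PO|² − r²) = √297 = 3√33.

3√33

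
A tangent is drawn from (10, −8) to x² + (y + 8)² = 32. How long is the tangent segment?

Centre (0, −8), r² = 32. |PO|² = (10)² + (0)² = 100.
Power of the point: PT² = |PO|² − r² = 68, so PT = 2√17.

2√17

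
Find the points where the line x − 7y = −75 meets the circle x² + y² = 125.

Substitute y = (75 + x)/7:
50x² + 150x − 500 = 0  ⟹  x² + 3x − 10 = 0
x = 2 or x = −5, giving (2, 11) and (−5, 10).

(−5, 10) and (2, 11)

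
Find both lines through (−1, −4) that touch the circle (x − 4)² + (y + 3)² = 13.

Let a tangent through (−1, −4) have slope m. Its distance from (4, −3) must equal √13:
[m·(5) − (1)]² = 13(m² + 1)
6m² − 5m − 6 = 0, so m = 3/2 or m = −2/3.
With m = 3/2: 3x − 2y = 5. With m = −2/3: 2x + 3y = −14.

3x − 2y = 5 and 2x + 3y = −14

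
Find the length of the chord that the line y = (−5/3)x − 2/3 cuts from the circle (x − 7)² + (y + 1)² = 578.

8√34

Substitute y = (−2 − 5x)/3:
34x² − 136x − 4760 = 0  ⟹  x² − 4x − 140 = 0
x = 14 or x = −10, giving (14, −24) and (−10, 16).
Chord length = distance between (14, −24) and (−10, 16) = √2176 = 8√34.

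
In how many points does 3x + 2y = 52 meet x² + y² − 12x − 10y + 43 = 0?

Substituting the line into the circle gives 13x² − 300x + 1836 = 0.
Δ = 90000 − 95472 = −5472.
No real roots: the line does not meet the circle.

0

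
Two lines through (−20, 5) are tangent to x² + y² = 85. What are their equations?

A line y − (5) = m(x − (−20)) is tangent when its distance from (0, 0) is √85:
[m·(20) − (−5)]² = 85(m² + 1)
63m² + 40m − 12 = 0, so m = 2/9 or m = −6/7.
Through (−20, 5) these give 2x − 9y = −85 and 6x + 7y = −85.

2x − 9y = −85 and 6x + 7y = −85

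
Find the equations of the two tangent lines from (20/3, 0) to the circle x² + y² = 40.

3x − y = 20 and 3x + y = 20

Write the tangent as mx − y + (0 − m·(20/3)) = 0 and set its distance from the centre to 2√10:
[m·(−20/3) − (0)]² = 40(m² + 1)
m² − 9 = 0, so m = 3 or m = −3.
Through (20/3, 0) these give 3x − y = 20 and 3x + y = 20.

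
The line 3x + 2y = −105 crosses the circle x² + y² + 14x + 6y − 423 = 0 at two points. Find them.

Substitute y = (−105 − 3x)/2:
13x² + 650x + 8073 = 0  ⟹  x² + 50x + 621 = 0
x = −23 or x = −27, giving (−23, −18) and (−27, −12).

(−27, −12) and (−23, −18)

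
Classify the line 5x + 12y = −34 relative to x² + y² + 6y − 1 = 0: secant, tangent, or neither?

secant

Substituting the line into the circle gives 169x² − 20x − 1436 = 0.
Δ = 400 − (−970736) = 971136.
Two real roots: the line is a secant.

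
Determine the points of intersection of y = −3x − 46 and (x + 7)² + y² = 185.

Express y = −3x − 46 and substitute into the circle:
10x² + 290x + 1980 = 0  ⟹  x² + 29x + 198 = 0
x = −11 or x = −18, giving (−11, −13) and (−18, 8).

(−18, 8) and (−11, −13)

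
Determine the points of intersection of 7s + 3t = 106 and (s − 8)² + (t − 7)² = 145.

(7, 19) and (16, −2)

From the line, t = (106 − 7s)/3. Substituting:
58s² − 1334s + 6496 = 0  ⟹  s² − 23s + 112 = 0
s = 16 or s = 7, giving (16, −2) and (7, 19).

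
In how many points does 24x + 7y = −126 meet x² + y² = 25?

0

Substituting the line into the circle gives 625x² + 6048x + 14651 = 0.
Discriminant = (6048)² − 4·625·(14651) = −49196 < 0.
No real roots: the line does not meet the circle.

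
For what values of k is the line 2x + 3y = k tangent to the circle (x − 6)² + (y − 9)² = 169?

k = 39 ± 13√13

For a tangent, require d(centre, line) = r = 13.
|2·6 + 3·9 − k| / √13 = 13
|k − (39)| = 13√13.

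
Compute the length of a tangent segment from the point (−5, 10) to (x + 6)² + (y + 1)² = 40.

√82

The centre is (−6, −1) and r = 2√10. The square of the distance from P to the centre is 1 + 121 = 122.
The tangent meets the radius at right angles, so tangent² = |PO|² − r² = 122 − 40 = 82.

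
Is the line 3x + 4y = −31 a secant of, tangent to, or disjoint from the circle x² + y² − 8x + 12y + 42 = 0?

Substituting the line into the circle gives 25x² − 86x + 145 = 0.
Discriminant = (−86)² − 4·25·(145) = −7104 < 0.
No real roots: the line does not meet the circle.

disjoint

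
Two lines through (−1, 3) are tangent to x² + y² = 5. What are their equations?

Let a tangent through (−1, 3) have slope m. Its distance from (0, 0) must equal √5:
[m·(1) − (−3)]² = 5(m² + 1)
2m² − 3m − 2 = 0, so m = −1/2 or m = 2.
With m = −1/2: x + 2y = 5. With m = 2: 2x − y = −5.

x + 2y = 5 and 2x − y = −5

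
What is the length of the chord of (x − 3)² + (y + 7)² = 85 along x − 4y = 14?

4√17

Centre (3, −7), r² = 85. Perpendicular distance d from centre to line = |17| / √17 = 17/√17.
Half the chord is √(r² − d²) = √(68), so the full chord is 4√17.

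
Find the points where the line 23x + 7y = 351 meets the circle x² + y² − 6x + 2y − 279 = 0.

(11, 14) and (18, −9)

Substitute y = (351 − 23x)/7:
578x² − 16762x + 114444 = 0  ⟹  x² − 29x + 198 = 0
x = 18 or x = 11, giving (18, −9) and (11, 14).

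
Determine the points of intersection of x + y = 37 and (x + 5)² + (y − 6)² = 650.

(12, 25) and (14, 23)

Express y = −x + 37 and substitute into the circle:
2x² − 52x + 336 = 0  ⟹  x² − 26x + 168 = 0
x = 14 or x = 12, giving (14, 23) and (12, 25).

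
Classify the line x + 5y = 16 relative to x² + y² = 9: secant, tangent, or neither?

neither

Substituting the line into the circle gives 26x² − 32x + 31 = 0.
Δ = 1024 − 3224 = −2200.
No real roots: the line does not meet the circle.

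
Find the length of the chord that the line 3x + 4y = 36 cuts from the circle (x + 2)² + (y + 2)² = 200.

Centre (−2, −2), r² = 200. Perpendicular distance d from centre to line = |−50| / √25 = 50/√25.
Half the chord is √(r² − d²) = √(100), so the full chord is 20.

20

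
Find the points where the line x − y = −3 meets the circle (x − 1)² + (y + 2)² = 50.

From the line, y = x + 3. Substituting:
2x² + 8x − 24 = 0  ⟹  x² + 4x − 12 = 0
x = 2 or x = −6, giving (2, 5) and (−6, −3).

(−6, −3) and (2, 5)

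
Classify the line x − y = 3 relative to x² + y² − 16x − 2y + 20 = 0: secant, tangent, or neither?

Substituting the line into the circle gives 2x² − 24x + 35 = 0.
Δ = 576 − 280 = 296.
Two real roots: the line is a secant.

secant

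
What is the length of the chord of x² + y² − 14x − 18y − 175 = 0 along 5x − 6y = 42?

4√61

The distance from (7, 9) to the line is 61/√61, and r² = 305.
Half the chord is √(r² − d²) = √(244), so the full chord is 4√61.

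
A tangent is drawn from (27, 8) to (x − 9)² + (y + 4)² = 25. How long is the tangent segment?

√443

Centre (9, −4), r² = 25. |PO|² = (18)² + (12)² = 468.
The tangent meets the radius at right angles, so tangent² = |PO|² − r² = 468 − 25 = 443.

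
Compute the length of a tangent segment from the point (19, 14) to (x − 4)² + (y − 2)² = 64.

√305

The centre is (4, 2) and r = 8. The square of the distance from P to the centre is 225 + 144 = 369.
The tangent meets the radius at right angles, so tangent² = |PO|² − r² = 369 − 64 = 305.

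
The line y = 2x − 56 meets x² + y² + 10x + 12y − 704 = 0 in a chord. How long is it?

6√5

Centre (−5, −6), r² = 765. Perpendicular distance d from centre to line = |−60| / √5 = 60/√5.
Half the chord is √(r² − d²) = √(45), so the full chord is 6√5.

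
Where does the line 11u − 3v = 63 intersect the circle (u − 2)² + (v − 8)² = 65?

Substitute v = (−63 + 11u)/3:
130u² − 1950u + 7020 = 0  ⟹  u² − 15u + 54 = 0
u = 9 or u = 6, giving (9, 12) and (6, 1).

(6, 1) and (9, 12)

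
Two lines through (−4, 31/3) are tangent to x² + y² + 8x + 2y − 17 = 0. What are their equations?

Let a tangent through (−4, 31/3) have slope m. Its distance from (−4, −1) must equal √34:
(0m − (−34/3))² = 34(m² + 1)
9m² − 25 = 0, so m = 5/3 or m = −5/3.
With m = 5/3: 5x − 3y = −51. With m = −5/3: 5x + 3y = 11.

5x − 3y = −51 and 5x + 3y = 11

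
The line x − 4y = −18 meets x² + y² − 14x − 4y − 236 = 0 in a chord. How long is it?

Substitute y = (18 + x)/4:
17x² − 204x − 3740 = 0  ⟹  x² − 12x − 220 = 0
x = 22 or x = −10, giving (22, 10) and (−10, 2).
Chord length = distance between (22, 10) and (−10, 2) = √1088 = 8√17.

8√17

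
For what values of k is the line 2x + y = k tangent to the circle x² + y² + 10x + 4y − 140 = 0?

k = −12 ± 13√5

For a tangent, require d(centre, line) = r = 13.
|2·(−5) + 1·(−2) − k| / √5 = 13
|k − (−12)| = 13√5.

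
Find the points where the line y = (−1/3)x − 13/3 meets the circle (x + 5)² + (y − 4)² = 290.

(−22, 3) and (8, −7)

Substitute y = (−13 − x)/3:
10x² + 140x − 1760 = 0  ⟹  x² + 14x − 176 = 0
x = 8 or x = −22, giving (8, −7) and (−22, 3).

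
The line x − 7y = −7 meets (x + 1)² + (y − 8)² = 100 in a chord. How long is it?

Express y = (7 + x)/7 and substitute into the circle:
50x² − 2450 = 0  ⟹  x² − 49 = 0
x = 7 or x = −7, giving (7, 2) and (−7, 0).
Chord length = distance between (7, 2) and (−7, 0) = √200 = 10√2.

10√2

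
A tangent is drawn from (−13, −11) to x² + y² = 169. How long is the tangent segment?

Centre (0, 0), r² = 169. |PO|² = (−13)² + (−11)² = 290.
By the tangent–radius right angle, tangent length = √(|PO|² − r²) = √121 = 11.

11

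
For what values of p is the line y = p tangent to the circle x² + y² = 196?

The line touches the circle iff its distance from (0, 0) is 14:
|0·0 + 1·0 − p| / √1 = 14
|p| = 14, so p = 14 or p = −14.

p = −14 or p = 14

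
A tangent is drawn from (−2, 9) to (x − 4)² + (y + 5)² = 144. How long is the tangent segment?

2√22

With centre O = (4, −5), |OP|² = 232 and r² = 144.
The tangent meets the radius at right angles, so tangent² = |PO|² − r² = 232 − 144 = 88.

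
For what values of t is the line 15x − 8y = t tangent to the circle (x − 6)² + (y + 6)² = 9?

t = 87 or t = 189

Tangency holds when the distance from the centre (6, −6) to the line equals the radius 3:
|15·6 − 8·(−6) − t| / √289 = 3
|t − (138)| = 3·17, so t = 189 or t = 87.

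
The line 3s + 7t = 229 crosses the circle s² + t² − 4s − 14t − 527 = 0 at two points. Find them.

(4, 31) and (18, 25)

From the line, t = (229 − 3s)/7. Substituting:
58s² − 1276s + 4176 = 0  ⟹  s² − 22s + 72 = 0
s = 18 or s = 4, giving (18, 25) and (4, 31).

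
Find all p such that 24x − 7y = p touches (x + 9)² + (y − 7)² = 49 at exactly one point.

The line touches the circle iff its distance from (−9, 7) is 7:
|24·(−9) − 7·7 − p| / √625 = 7
|p − (−265)| = 7·25, so p = −90 or p = −440.

p = −440 or p = −90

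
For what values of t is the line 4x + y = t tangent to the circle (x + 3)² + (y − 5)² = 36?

t = −7 ± 6√17

The line touches the circle iff its distance from (−3, 5) is 6:
|4·(−3) + 1·5 − t| / √17 = 6
|t − (−7)| = 6√17.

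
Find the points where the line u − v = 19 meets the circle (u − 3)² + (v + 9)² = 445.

From the line, v = u − 19. Substituting:
2u² − 26u − 336 = 0  ⟹  u² − 13u − 168 = 0
u = 21 or u = −8, giving (21, 2) and (−8, −27).

(−8, −27) and (21, 2)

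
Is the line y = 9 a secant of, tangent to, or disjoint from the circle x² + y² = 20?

d² = (0·0 + 1·0 − (9))² = 81; r² = 20.
Since d² > r², the line lies outside the circle.

disjoint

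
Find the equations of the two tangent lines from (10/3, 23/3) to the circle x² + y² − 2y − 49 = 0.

A line y − (23/3) = m(x − (10/3)) is tangent when its distance from (0, 1) is 5√2:
(−10/3m − (−20/3))² = 50(m² + 1)
7m² + 8m + 1 = 0, so m = −1 or m = −1/7.
Through (10/3, 23/3) these give x + y = 11 and x + 7y = 57.

x + y = 11 and x + 7y = 57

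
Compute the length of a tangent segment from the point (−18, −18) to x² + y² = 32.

Centre (0, 0), r² = 32. |PO|² = (−18)² + (−18)² = 648.
By the tangent–radius right angle, tangent length = √(|PO|² − r²) = √616 = 2√154.

2√154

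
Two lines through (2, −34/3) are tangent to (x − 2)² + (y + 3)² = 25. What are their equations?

4x + 3y = −26 and 4x − 3y = 42

A line y − (−34/3) = m(x − (2)) is tangent when its distance from (2, −3) is 5:
(0m − (25/3))² = 25(m² + 1)
9m² − 16 = 0, so m = −4/3 or m = 4/3.
Through (2, −34/3) these give 4x + 3y = −26 and 4x − 3y = 42.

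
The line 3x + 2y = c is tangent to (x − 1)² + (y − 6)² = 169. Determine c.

c = 15 ± 13√13

Tangency holds when the distance from the centre (1, 6) to the line equals the radius 13:
|3·1 + 2·6 − c| / √13 = 13
|c − (15)| = 13√13.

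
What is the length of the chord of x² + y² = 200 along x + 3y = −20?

Express y = (−20 − x)/3 and substitute into the circle:
10x² + 40x − 1400 = 0  ⟹  x² + 4x − 140 = 0
x = 10 or x = −14, giving (10, −10) and (−14, −2).
|(10, −10) − (−14, −2)| = √((24)² + (−8)²) = 8√10.

8√10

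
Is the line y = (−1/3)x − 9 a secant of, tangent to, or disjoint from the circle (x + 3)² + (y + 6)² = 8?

secant

d² = (1·(−3) + 3·(−6) − (−27))²/10 = 18/5; r² = 8.
Since d² < r², the line cuts the circle twice.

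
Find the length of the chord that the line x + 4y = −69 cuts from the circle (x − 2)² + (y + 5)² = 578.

10√17

From the line, y = (−69 − x)/4. Substituting:
17x² + 34x − 6783 = 0  ⟹  x² + 2x − 399 = 0
x = 19 or x = −21, giving (19, −22) and (−21, −12).
|(19, −22) − (−21, −12)| = √((40)² + (−10)²) = 10√17.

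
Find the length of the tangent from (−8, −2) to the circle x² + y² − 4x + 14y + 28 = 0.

10

Centre (2, −7), r² = 25. |PO|² = (−10)² + (5)² = 125.
By the tangent–radius right angle, tangent length = √(|PO|² − r²) = √100 = 10.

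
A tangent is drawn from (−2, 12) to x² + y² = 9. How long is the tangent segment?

√139

Centre (0, 0), r² = 9. |PO|² = (−2)² + (12)² = 148.
The tangent meets the radius at right angles, so tangent² = |PO|² − r² = 148 − 9 = 139.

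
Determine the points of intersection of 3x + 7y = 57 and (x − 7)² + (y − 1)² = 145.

(−2, 9) and (19, 0)

Substitute y = (57 − 3x)/7:
58x² − 986x − 2204 = 0  ⟹  x² − 17x − 38 = 0
x = 19 or x = −2, giving (19, 0) and (−2, 9).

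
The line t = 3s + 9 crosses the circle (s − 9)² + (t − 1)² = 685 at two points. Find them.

From the line, t = 3s + 9. Substituting:
10s² + 30s − 540 = 0  ⟹  s² + 3s − 54 = 0
s = 6 or s = −9, giving (6, 27) and (−9, −18).

(−9, −18) and (6, 27)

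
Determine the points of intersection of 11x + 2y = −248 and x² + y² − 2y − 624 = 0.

(−24, 8) and (−20, −14)

From the line, y = (−248 − 11x)/2. Substituting:
125x² + 5500x + 60000 = 0  ⟹  x² + 44x + 480 = 0
x = −20 or x = −24, giving (−20, −14) and (−24, 8).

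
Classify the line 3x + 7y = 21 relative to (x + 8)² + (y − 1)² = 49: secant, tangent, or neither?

Substituting the line into the circle gives 58x² + 700x + 931 = 0.
Discriminant = (700)² − 4·58·(931) = 274008 > 0.
Two real roots: the line is a secant.

secant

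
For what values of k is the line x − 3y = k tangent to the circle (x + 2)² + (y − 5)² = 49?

The line touches the circle iff its distance from (−2, 5) is 7:
|1·(−2) − 3·5 − k| / √10 = 7
|k − (−17)| = 7√10.

k = −17 ± 7√10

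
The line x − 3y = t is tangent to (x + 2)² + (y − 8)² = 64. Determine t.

Tangency holds when the distance from the centre (−2, 8) to the line equals the radius 8:
|1·(−2) − 3·8 − t| / √10 = 8
|t − (−26)| = 8√10.

t = −26 ± 8√10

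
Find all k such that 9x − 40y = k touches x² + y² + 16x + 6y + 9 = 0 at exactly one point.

k = −280 or k = 376

The line touches the circle iff its distance from (−8, −3) is 8:
|9·(−8) − 40·(−3) − k| / √1681 = 8
|k − (48)| = 8·41, so k = 376 or k = −280.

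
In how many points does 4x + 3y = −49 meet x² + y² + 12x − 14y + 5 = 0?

Centre (−6, 7), r² = 80. Distance² from centre to line = (46)²/25 = 2116/25.
Since d² > r², the line lies outside the circle.

0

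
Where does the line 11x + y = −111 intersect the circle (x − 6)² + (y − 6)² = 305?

Substitute y = −11x − 111:
122x² + 2562x + 13420 = 0  ⟹  x² + 21x + 110 = 0
x = −10 or x = −11, giving (−10, −1) and (−11, 10).

(−11, 10) and (−10, −1)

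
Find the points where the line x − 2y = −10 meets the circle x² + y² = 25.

(−4, 3) and (0, 5)

Express y = (10 + x)/2 and substitute into the circle:
5x² + 20x = 0  ⟹  x² + 4x = 0
x = 0 or x = −4, giving (0, 5) and (−4, 3).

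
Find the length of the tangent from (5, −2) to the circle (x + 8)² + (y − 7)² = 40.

√210

With centre O = (−8, 7), |OP|² = 250 and r² = 40.
The tangent meets the radius at right angles, so tangent² = |PO|² − r² = 250 − 40 = 210.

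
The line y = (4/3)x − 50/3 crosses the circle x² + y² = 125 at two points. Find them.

(5, −10) and (11, −2)

Substitute y = (−50 + 4x)/3:
25x² − 400x + 1375 = 0  ⟹  x² − 16x + 55 = 0
x = 11 or x = 5, giving (11, −2) and (5, −10).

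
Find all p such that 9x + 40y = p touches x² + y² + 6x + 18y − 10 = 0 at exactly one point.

p = −797 or p = 23

For a tangent, require d(centre, line) = r = 10.
|9·(−3) + 40·(−9) − p| / √1681 = 10
|p − (−387)| = 10·41, so p = 23 or p = −797.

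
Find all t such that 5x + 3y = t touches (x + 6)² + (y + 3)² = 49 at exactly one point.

t = −39 ± 7√34

Tangency holds when the distance from the centre (−6, −3) to the line equals the radius 7:
|5·(−6) + 3·(−3) − t| / √34 = 7
|t − (−39)| = 7√34.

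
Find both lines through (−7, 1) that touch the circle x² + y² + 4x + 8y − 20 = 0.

3x − y = −22 and x − 3y = −10

Let a tangent through (−7, 1) have slope m. Its distance from (−2, −4) must equal 2√10:
(5m − (−5))² = 40(m² + 1)
3m² − 10m + 3 = 0, so m = 3 or m = 1/3.
Through (−7, 1) these give 3x − y = −22 and x − 3y = −10.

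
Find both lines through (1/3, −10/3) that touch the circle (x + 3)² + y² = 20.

x − 2y = 7 and 2x − y = 4

Write the tangent as mx − y + (−10/3 − m·(1/3)) = 0 and set its distance from the centre to 2√5:
(−10/3m − (10/3))² = 20(m² + 1)
2m² − 5m + 2 = 0, so m = 1/2 or m = 2.
With m = 1/2: x − 2y = 7. With m = 2: 2x − y = 4.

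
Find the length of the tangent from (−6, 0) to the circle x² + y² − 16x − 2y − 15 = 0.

3√13

The centre is (8, 1) and r = 4√5. The square of the distance from P to the centre is 196 + 1 = 197.
The tangent meets the radius at right angles, so tangent² = |PO|² − r² = 197 − 80 = 117.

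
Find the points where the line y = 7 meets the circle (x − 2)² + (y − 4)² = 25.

From the line, y = 7. Substituting:
x² − 4x − 12 = 0
x = 6 or x = −2, giving (6, 7) and (−2, 7).

(−2, 7) and (6, 7)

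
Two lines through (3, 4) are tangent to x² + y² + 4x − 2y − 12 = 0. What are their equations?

4x − y = 8 and x + 4y = 19

A line y − (4) = m(x − (3)) is tangent when its distance from (−2, 1) is √17:
[m·(−5) − (−3)]² = 17(m² + 1)
4m² − 15m − 4 = 0, so m = 4 or m = −1/4.
With m = 4: 4x − y = 8. With m = −1/4: x + 4y = 19.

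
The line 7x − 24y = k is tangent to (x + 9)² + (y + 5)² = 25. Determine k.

Tangency holds when the distance from the centre (−9, −5) to the line equals the radius 5:
|7·(−9) − 24·(−5) − k| / √625 = 5
|k − (57)| = 5·25, so k = 182 or k = −68.

k = −68 or k = 182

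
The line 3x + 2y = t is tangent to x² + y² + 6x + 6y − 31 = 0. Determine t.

The line touches the circle iff its distance from (−3, −3) is 7:
|3·(−3) + 2·(−3) − t| / √13 = 7
|t − (−15)| = 7√13.

t = −15 ± 7√13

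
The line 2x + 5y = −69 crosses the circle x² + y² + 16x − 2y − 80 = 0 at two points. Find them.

(−17, −7) and (−7, −11)

Express y = (−69 − 2x)/5 and substitute into the circle:
29x² + 696x + 3451 = 0  ⟹  x² + 24x + 119 = 0
x = −7 or x = −17, giving (−7, −11) and (−17, −7).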